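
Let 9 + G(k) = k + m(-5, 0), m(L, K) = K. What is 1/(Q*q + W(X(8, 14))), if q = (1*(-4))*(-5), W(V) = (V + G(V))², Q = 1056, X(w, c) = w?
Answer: 1/21169 ≈ 4.7239e-5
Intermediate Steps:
G(k) = -9 + k (G(k) = -9 + (k + 0) = -9 + k)
W(V) = (-9 + 2*V)² (W(V) = (V + (-9 + V))² = (-9 + 2*V)²)
q = 20 (q = -4*(-5) = 20)
1/(Q*q + W(X(8, 14))) = 1/(1056*20 + (-9 + 2*8)²) = 1/(21120 + (-9 + 16)²) = 1/(21120 + 7²) = 1/(21120 + 49) = 1/21169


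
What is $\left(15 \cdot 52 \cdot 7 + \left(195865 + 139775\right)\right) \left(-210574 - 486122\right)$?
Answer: $-237643005600$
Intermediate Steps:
$\left(15 \cdot 52 \cdot 7 + \left(195865 + 139775\right)\right) \left(-210574 - 486122\right) = \left(780 \cdot 7 + 335640\right) \left(-696696\right) = \left(5460 + 335640\right) \left(-696696\right) = 341100 \left(-696696\right) = -237643005600$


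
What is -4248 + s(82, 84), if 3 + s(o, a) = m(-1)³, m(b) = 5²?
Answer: 11374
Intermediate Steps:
m(b) = 25
s(o, a) = 15622 (s(o, a) = -3 + 25³ = -3 + 15625 = 15622)
-4248 + s(82, 84) = -4248 + 15622 = 11374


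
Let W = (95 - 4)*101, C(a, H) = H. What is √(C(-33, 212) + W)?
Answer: √9403 ≈ 96.969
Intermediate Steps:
W = 9191 (W = 91*101 = 9191)
√(C(-33, 212) + W) = √(212 + 9191) = √9403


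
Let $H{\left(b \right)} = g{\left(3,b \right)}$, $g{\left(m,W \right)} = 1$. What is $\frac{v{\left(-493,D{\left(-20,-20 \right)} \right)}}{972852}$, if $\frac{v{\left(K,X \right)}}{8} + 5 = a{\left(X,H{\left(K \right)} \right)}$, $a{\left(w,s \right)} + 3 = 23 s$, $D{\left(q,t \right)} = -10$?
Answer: $\frac{10}{81071} \approx 0.00012335$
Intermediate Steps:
$H{\left(b \right)} = 1$
$a{\left(w,s \right)} = -3 + 23 s$
$v{\left(K,X \right)} = 120$ ($v{\left(K,X \right)} = -40 + 8 \left(-3 + 23 \cdot 1\right) = -40 + 8 \left(-3 + 23\right) = -40 + 8 \cdot 20 = -40 + 160 = 120$)
$\frac{v{\left(-493,D{\left(-20,-20 \right)} \right)}}{972852} = \frac{120}{972852} = 120 \cdot \frac{1}{972852} = \frac{10}{81071}$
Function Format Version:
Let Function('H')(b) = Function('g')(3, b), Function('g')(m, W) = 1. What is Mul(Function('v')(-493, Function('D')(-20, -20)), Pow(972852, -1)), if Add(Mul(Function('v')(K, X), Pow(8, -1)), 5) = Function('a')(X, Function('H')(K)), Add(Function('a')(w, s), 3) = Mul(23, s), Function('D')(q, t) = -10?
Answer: Rational(10, 81071) ≈ 0.00012335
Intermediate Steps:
Function('H')(b) = 1
Function('a')(w, s) = Add(-3, Mul(23, s))
Function('v')(K, X) = 120 (Function('v')(K, X) = Add(-40, Mul(8, Add(-3, Mul(23, 1)))) = Add(-40, Mul(8, Add(-3, 23))) = Add(-40, Mul(8, 20)) = Add(-40, 160) = 120)
Mul(Function('v')(-493, Function('D')(-20, -20)), Pow(972852, -1)) = Mul(120, Pow(972852, -1)) = Mul(120, Rational(1, 972852)) = Rational(10, 81071)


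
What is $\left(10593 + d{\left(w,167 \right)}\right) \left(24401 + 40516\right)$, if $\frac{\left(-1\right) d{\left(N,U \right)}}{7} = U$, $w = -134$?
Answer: $611777808$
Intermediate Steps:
$d{\left(N,U \right)} = - 7 U$
$\left(10593 + d{\left(w,167 \right)}\right) \left(24401 + 40516\right) = \left(10593 - 1169\right) \left(24401 + 40516\right) = \left(10593 - 1169\right) 64917 = 9424 \cdot 64917 = 611777808$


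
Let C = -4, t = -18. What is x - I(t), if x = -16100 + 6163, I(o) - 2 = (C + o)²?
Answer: -10423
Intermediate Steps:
I(o) = 2 + (-4 + o)²
x = -9937
x - I(t) = -9937 - (2 + (-4 - 18)²) = -9937 - (2 + (-22)²) = -9937 - (2 + 484) = -9937 - 1*486 = -9937 - 486 = -10423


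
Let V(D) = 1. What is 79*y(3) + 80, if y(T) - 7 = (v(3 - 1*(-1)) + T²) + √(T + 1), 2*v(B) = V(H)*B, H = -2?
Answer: 1660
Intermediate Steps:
v(B) = B/2 (v(B) = (1*B)/2 = B/2)
y(T) = 9 + T² + √(1 + T) (y(T) = 7 + (((3 - 1*(-1))/2 + T²) + √(T + 1)) = 7 + (((3 + 1)/2 + T²) + √(1 + T)) = 7 + (((½)*4 + T²) + √(1 + T)) = 7 + ((2 + T²) + √(1 + T)) = 7 + (2 + T² + √(1 + T)) = 9 + T² + √(1 + T))
79*y(3) + 80 = 79*(9 + 3² + √(1 + 3)) + 80 = 79*(9 + 9 + √4) + 80 = 79*(9 + 9 + 2) + 80 = 79*20 + 80 = 1580 + 80 = 1660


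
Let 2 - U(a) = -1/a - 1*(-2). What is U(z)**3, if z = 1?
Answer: 1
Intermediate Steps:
U(a) = 1/a (U(a) = 2 - (-1/a - 1*(-2)) = 2 - (-1/a + 2) = 2 - (2 - 1/a) = 2 + (-2 + 1/a) = 1/a)
U(z)**3 = (1/1)**3 = 1**3 = 1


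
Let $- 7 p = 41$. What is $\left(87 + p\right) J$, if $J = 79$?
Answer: $\frac{44872}{7} \approx 6410.3$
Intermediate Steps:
$p = - \frac{41}{7}$ ($p = \left(- \frac{1}{7}\right) 41 = - \frac{41}{7} \approx -5.8571$)
$\left(87 + p\right) J = \left(87 - \frac{41}{7}\right) 79 = \frac{568}{7} \cdot 79 = \frac{44872}{7}$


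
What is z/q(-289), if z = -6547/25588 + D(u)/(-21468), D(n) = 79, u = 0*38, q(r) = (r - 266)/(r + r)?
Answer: -5150429684/19054647945 ≈ -0.27030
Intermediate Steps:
q(r) = (-266 + r)/(2*r) (q(r) = (-266 + r)/((2*r)) = (-266 + r)*(1/(2*r)) = (-266 + r)/(2*r))
u = 0
z = -8910778/34332699 (z = -6547/25588 + 79/(-21468) = -6547*1/25588 + 79*(-1/21468) = -6547/25588 - 79/21468 = -8910778/34332699 ≈ -0.25954)
z/q(-289) = -8910778*(-578/(-266 - 289))/34332699 = -8910778/(34332699*((1/2)*(-1/289)*(-555))) = -8910778/(34332699*555/578) = -8910778/34332699*578/555 = -5150429684/19054647945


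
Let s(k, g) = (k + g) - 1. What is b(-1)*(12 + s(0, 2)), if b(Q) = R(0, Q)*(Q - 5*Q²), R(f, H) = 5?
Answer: -390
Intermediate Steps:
s(k, g) = -1 + g + k (s(k, g) = (g + k) - 1 = -1 + g + k)
b(Q) = -25*Q² + 5*Q (b(Q) = 5*(Q - 5*Q²) = -25*Q² + 5*Q)
b(-1)*(12 + s(0, 2)) = (5*(-1)*(1 - 5*(-1)))*(12 + (-1 + 2 + 0)) = (5*(-1)*(1 + 5))*(12 + 1) = (5*(-1)*6)*13 = -30*13 = -390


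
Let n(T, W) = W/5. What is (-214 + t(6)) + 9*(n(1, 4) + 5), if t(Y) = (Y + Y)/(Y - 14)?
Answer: -1633/10 ≈ -163.30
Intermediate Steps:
n(T, W) = W/5 (n(T, W) = W*(⅕) = W/5)
t(Y) = 2*Y/(-14 + Y) (t(Y) = (2*Y)/(-14 + Y) = 2*Y/(-14 + Y))
(-214 + t(6)) + 9*(n(1, 4) + 5) = (-214 + 2*6/(-14 + 6)) + 9*((⅕)*4 + 5) = (-214 + 2*6/(-8)) + 9*(⅘ + 5) = (-214 + 2*6*(-⅛)) + 9*(29/5) = (-214 - 3/2) + 261/5 = -431/2 + 261/5 = -1633/10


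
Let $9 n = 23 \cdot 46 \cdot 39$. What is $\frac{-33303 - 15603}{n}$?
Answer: $- \frac{5643}{529} \approx -10.667$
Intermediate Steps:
$n = \frac{13754}{3}$ ($n = \frac{23 \cdot 46 \cdot 39}{9} = \frac{1058 \cdot 39}{9} = \frac{1}{9} \cdot 41262 = \frac{13754}{3} \approx 4584.7$)
$\frac{-33303 - 15603}{n} = \frac{-33303 - 15603}{\frac{13754}{3}} = \left(-33303 - 15603\right) \frac{3}{13754} = \left(-48906\right) \frac{3}{13754} = - \frac{5643}{529}$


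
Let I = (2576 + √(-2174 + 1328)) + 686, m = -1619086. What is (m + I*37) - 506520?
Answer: -2004912 + 111*I*√94 ≈ -2.0049e+6 + 1076.2*I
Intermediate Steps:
I = 3262 + 3*I*√94 (I = (2576 + √(-846)) + 686 = (2576 + 3*I*√94) + 686 = 3262 + 3*I*√94 ≈ 3262.0 + 29.086*I)
(m + I*37) - 506520 = (-1619086 + (3262 + 3*I*√94)*37) - 506520 = (-1619086 + (120694 + 111*I*√94)) - 506520 = (-1498392 + 111*I*√94) - 506520 = -2004912 + 111*I*√94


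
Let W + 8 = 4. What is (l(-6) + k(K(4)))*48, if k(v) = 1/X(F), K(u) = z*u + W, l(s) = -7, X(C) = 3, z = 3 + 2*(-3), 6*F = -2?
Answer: -320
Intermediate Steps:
F = -1/3 (F = (1/6)*(-2) = -1/3 ≈ -0.33333)
W = -4 (W = -8 + 4 = -4)
z = -3 (z = 3 - 6 = -3)
K(u) = -4 - 3*u (K(u) = -3*u - 4 = -4 - 3*u)
k(v) = 1/3
(l(-6) + k(K(4)))*48 = (-7 + 1/3)*48 = -20/3*48 = -320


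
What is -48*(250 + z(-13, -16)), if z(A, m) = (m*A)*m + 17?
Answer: 146928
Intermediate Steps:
z(A, m) = 17 + A*m² (z(A, m) = (A*m)*m + 17 = A*m² + 17 = 17 + A*m²)
-48*(250 + z(-13, -16)) = -48*(250 + (17 - 13*(-16)²)) = -48*(250 + (17 - 13*256)) = -48*(250 + (17 - 3328)) = -48*(250 - 3311) = -48*(-3061) = 146928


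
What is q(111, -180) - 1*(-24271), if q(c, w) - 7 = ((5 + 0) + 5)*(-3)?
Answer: 24248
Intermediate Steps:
q(c, w) = -23 (q(c, w) = 7 + ((5 + 0) + 5)*(-3) = 7 + (5 + 5)*(-3) = 7 + 10*(-3) = 7 - 30 = -23)
q(111, -180) - 1*(-24271) = -23 - 1*(-24271) = -23 + 24271 = 24248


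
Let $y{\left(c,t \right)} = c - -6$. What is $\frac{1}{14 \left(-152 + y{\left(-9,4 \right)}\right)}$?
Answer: $- \frac{1}{2170} \approx -0.00046083$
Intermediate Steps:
$y{\left(c,t \right)} = 6 + c$ ($y{\left(c,t \right)} = c + 6 = 6 + c$)
$\frac{1}{14 \left(-152 + y{\left(-9,4 \right)}\right)} = \frac{1}{14 \left(-152 + \left(6 - 9\right)\right)} = \frac{1}{14 \left(-152 - 3\right)} = \frac{1}{14 \left(-155\right)} = \frac{1}{-2170} = - \frac{1}{2170}$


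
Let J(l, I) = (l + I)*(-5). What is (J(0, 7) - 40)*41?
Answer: -3075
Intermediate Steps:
J(l, I) = -5*I - 5*l (J(l, I) = (I + l)*(-5) = -5*I - 5*l)
(J(0, 7) - 40)*41 = ((-5*7 - 5*0) - 40)*41 = ((-35 + 0) - 40)*41 = (-35 - 40)*41 = -75*41 = -3075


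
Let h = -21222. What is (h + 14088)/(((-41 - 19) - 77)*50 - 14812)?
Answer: 3567/10831 ≈ 0.32933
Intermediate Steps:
(h + 14088)/(((-41 - 19) - 77)*50 - 14812) = (-21222 + 14088)/(((-41 - 19) - 77)*50 - 14812) = -7134/((-60 - 77)*50 - 14812) = -7134/(-137*50 - 14812) = -7134/(-6850 - 14812) = -7134/(-21662) = -7134*(-1/21662) = 3567/10831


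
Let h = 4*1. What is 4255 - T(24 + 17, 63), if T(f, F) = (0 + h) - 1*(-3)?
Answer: 4248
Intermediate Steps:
h = 4
T(f, F) = 7 (T(f, F) = (0 + 4) - 1*(-3) = 4 + 3 = 7)
4255 - T(24 + 17, 63) = 4255 - 1*7 = 4255 - 7 = 4248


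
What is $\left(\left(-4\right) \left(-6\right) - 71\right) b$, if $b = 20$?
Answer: $-940$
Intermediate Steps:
$\left(\left(-4\right) \left(-6\right) - 71\right) b = \left(\left(-4\right) \left(-6\right) - 71\right) 20 = \left(24 - 71\right) 20 = \left(-47\right) 20 = -940$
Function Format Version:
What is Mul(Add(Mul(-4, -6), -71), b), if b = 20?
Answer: -940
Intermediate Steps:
Mul(Add(Mul(-4, -6), -71), b) = Mul(Add(Mul(-4, -6), -71), 20) = Mul(Add(24, -71), 20) = Mul(-47, 20) = -940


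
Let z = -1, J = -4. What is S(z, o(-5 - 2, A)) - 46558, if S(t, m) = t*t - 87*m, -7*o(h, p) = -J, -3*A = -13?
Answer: -325551/7 ≈ -46507.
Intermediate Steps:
A = 13/3 (A = -⅓*(-13) = 13/3 ≈ 4.3333)
o(h, p) = -4/7 (o(h, p) = -(-1)*(-4)/7 = -⅐*4 = -4/7)
S(t, m) = t² - 87*m
S(z, o(-5 - 2, A)) - 46558 = ((-1)² - 87*(-4/7)) - 46558 = (1 + 348/7) - 46558 = 355/7 - 46558 = -325551/7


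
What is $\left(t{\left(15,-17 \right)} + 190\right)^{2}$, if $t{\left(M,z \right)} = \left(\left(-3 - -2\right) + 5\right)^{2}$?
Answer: $42436$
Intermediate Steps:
$t{\left(M,z \right)} = 16$ ($t{\left(M,z \right)} = \left(\left(-3 + 2\right) + 5\right)^{2} = \left(-1 + 5\right)^{2} = 4^{2} = 16$)
$\left(t{\left(15,-17 \right)} + 190\right)^{2} = \left(16 + 190\right)^{2} = 206^{2} = 42436$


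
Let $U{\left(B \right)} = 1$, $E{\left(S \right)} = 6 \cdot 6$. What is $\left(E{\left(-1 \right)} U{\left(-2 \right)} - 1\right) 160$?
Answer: $5600$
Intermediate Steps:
$E{\left(S \right)} = 36$
$\left(E{\left(-1 \right)} U{\left(-2 \right)} - 1\right) 160 = \left(36 \cdot 1 - 1\right) 160 = \left(36 - 1\right) 160 = 35 \cdot 160 = 5600$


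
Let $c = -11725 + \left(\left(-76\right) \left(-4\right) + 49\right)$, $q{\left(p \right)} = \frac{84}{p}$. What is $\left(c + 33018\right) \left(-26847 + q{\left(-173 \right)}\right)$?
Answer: $- \frac{100537336290}{173} \approx -5.8114 \cdot 10^{8}$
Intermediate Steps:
$c = -11372$ ($c = -11725 + \left(304 + 49\right) = -11725 + 353 = -11372$)
$\left(c + 33018\right) \left(-26847 + q{\left(-173 \right)}\right) = \left(-11372 + 33018\right) \left(-26847 + \frac{84}{-173}\right) = 21646 \left(-26847 + 84 \left(- \frac{1}{173}\right)\right) = 21646 \left(-26847 - \frac{84}{173}\right) = 21646 \left(- \frac{4644615}{173}\right) = - \frac{100537336290}{173}$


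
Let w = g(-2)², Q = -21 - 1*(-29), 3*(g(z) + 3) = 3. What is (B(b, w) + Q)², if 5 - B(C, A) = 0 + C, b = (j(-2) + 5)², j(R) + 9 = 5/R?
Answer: 13689/16 ≈ 855.56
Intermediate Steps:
j(R) = -9 + 5/R
g(z) = -2 (g(z) = -3 + (⅓)*3 = -3 + 1 = -2)
b = 169/4 (b = ((-9 + 5/(-2)) + 5)² = ((-9 + 5*(-½)) + 5)² = ((-9 - 5/2) + 5)² = (-23/2 + 5)² = (-13/2)² = 169/4 ≈ 42.250)
Q = 8 (Q = -21 + 29 = 8)
w = 4 (w = (-2)² = 4)
B(C, A) = 5 - C (B(C, A) = 5 - (0 + C) = 5 - C)
(B(b, w) + Q)² = ((5 - 1*169/4) + 8)² = ((5 - 169/4) + 8)² = (-149/4 + 8)² = (-117/4)² = 13689/16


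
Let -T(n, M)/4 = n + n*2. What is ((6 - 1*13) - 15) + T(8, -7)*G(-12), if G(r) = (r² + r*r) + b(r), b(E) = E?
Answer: -26518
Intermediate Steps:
T(n, M) = -12*n (T(n, M) = -4*(n + n*2) = -4*(n + 2*n) = -12*n)
G(r) = r + 2*r² (G(r) = (r² + r*r) + r = (r² + r²) + r = 2*r² + r = r + 2*r²)
((6 - 1*13) - 15) + T(8, -7)*G(-12) = ((6 - 1*13) - 15) + (-12*8)*(-12*(1 + 2*(-12))) = ((6 - 13) - 15) - (-1152)*(1 - 24) = (-7 - 15) - (-1152)*(-23) = -22 - 96*276 = -22 - 26496 = -26518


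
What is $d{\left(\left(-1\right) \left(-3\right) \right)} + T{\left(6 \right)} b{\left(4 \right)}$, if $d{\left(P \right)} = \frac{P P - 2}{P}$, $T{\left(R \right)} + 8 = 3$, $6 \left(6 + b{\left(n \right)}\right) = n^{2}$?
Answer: $19$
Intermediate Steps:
$b{\left(n \right)} = -6 + \frac{n^{2}}{6}$
$T{\left(R \right)} = -5$ ($T{\left(R \right)} = -8 + 3 = -5$)
$d{\left(P \right)} = \frac{-2 + P^{2}}{P}$ ($d{\left(P \right)} = \frac{P^{2} - 2}{P} = \frac{-2 + P^{2}}{P}$)
$d{\left(\left(-1\right) \left(-3\right) \right)} + T{\left(6 \right)} b{\left(4 \right)} = \left(\left(-1\right) \left(-3\right) - \frac{2}{\left(-1\right) \left(-3\right)}\right) - 5 \left(-6 + \frac{4^{2}}{6}\right) = \left(3 - \frac{2}{3}\right) - 5 \left(-6 + \frac{1}{6} \cdot 16\right) = \left(3 - \frac{2}{3}\right) - 5 \left(-6 + \frac{8}{3}\right) = \left(3 - \frac{2}{3}\right) - - \frac{50}{3} = \frac{7}{3} + \frac{50}{3} = 19$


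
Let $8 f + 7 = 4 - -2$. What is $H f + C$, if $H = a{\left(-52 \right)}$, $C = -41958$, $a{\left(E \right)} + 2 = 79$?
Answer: $- \frac{335741}{8} \approx -41968.0$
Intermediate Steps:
$a{\left(E \right)} = 77$ ($a{\left(E \right)} = -2 + 79 = 77$)
$H = 77$
$f = - \frac{1}{8}$ ($f = - \frac{7}{8} + \frac{4 - -2}{8} = - \frac{7}{8} + \frac{4 + 2}{8} = - \frac{7}{8} + \frac{1}{8} \cdot 6 = - \frac{7}{8} + \frac{3}{4} = - \frac{1}{8} \approx -0.125$)
$H f + C = 77 \left(- \frac{1}{8}\right) - 41958 = - \frac{77}{8} - 41958 = - \frac{335741}{8}$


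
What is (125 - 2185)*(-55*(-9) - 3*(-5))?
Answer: -1050600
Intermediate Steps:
(125 - 2185)*(-55*(-9) - 3*(-5)) = -2060*(495 + 15) = -2060*510 = -1050600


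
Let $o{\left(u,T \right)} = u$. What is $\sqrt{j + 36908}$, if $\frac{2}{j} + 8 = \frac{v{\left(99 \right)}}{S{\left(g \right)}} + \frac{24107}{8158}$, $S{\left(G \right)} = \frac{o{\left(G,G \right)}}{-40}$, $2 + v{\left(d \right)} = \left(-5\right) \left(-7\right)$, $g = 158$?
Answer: $\frac{80 \sqrt{430063084285149}}{8635683} \approx 192.11$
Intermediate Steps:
$v{\left(d \right)} = 33$ ($v{\left(d \right)} = -2 - -35 = -2 + 35 = 33$)
$S{\left(G \right)} = - \frac{G}{40}$ ($S{\left(G \right)} = \frac{G}{-40} = G \left(- \frac{1}{40}\right) = - \frac{G}{40}$)
$j = - \frac{1288964}{8635683}$ ($j = \frac{2}{-8 + \left(\frac{33}{\left(- \frac{1}{40}\right) 158} + \frac{24107}{8158}\right)} = \frac{2}{-8 + \left(\frac{33}{- \frac{79}{20}} + 24107 \cdot \frac{1}{8158}\right)} = \frac{2}{-8 + \left(33 \left(- \frac{20}{79}\right) + \frac{24107}{8158}\right)} = \frac{2}{-8 + \left(- \frac{660}{79} + \frac{24107}{8158}\right)} = \frac{2}{-8 - \frac{3479827}{644482}} = \frac{2}{- \frac{8635683}{644482}} = 2 \left(- \frac{644482}{8635683}\right) = - \frac{1288964}{8635683} \approx -0.14926$)
$\sqrt{j + 36908} = \sqrt{- \frac{1288964}{8635683} + 36908} = \sqrt{\frac{318724499200}{8635683}} = \frac{80 \sqrt{430063084285149}}{8635683}$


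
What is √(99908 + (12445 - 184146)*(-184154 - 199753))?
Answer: √65917315715 ≈ 2.5674e+5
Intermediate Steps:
√(99908 + (12445 - 184146)*(-184154 - 199753)) = √(99908 - 171701*(-383907)) = √(99908 + 65917215807) = √65917315715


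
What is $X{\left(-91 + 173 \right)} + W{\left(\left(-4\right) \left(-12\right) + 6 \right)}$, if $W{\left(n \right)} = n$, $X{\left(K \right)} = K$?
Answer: $136$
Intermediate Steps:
$X{\left(-91 + 173 \right)} + W{\left(\left(-4\right) \left(-12\right) + 6 \right)} = \left(-91 + 173\right) + \left(\left(-4\right) \left(-12\right) + 6\right) = 82 + \left(48 + 6\right) = 82 + 54 = 136$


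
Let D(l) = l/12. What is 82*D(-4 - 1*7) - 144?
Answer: -1315/6 ≈ -219.17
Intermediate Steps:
D(l) = l/12 (D(l) = l*(1/12) = l/12)
82*D(-4 - 1*7) - 144 = 82*((-4 - 1*7)/12) - 144 = 82*((-4 - 7)/12) - 144 = 82*((1/12)*(-11)) - 144 = 82*(-11/12) - 144 = -451/6 - 144 = -1315/6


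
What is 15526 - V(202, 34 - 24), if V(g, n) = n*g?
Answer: 13506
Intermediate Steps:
V(g, n) = g*n
15526 - V(202, 34 - 24) = 15526 - 202*(34 - 24) = 15526 - 202*10 = 15526 - 1*2020 = 15526 - 2020 = 13506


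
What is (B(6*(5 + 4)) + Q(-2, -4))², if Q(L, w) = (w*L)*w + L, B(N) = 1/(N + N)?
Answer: 13476241/11664 ≈ 1155.4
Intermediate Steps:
B(N) = 1/(2*N)
Q(L, w) = L + L*w² (Q(L, w) = (L*w)*w + L = L*w² + L = L + L*w²)
(B(6*(5 + 4)) + Q(-2, -4))² = (1/(2*((6*(5 + 4)))) - 2*(1 + (-4)²))² = (1/(2*((6*9))) - 2*(1 + 16))² = ((½)/54 - 2*17)² = ((½)*(1/54) - 34)² = (1/108 - 34)² = (-3671/108)² = 13476241/11664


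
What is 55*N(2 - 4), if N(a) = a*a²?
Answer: -440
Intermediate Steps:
N(a) = a³
55*N(2 - 4) = 55*(2 - 4)³ = 55*(-2)³ = 55*(-8) = -440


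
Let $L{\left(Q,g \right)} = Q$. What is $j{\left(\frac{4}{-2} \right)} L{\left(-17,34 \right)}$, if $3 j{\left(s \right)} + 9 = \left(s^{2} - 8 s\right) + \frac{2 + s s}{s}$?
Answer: $- \frac{136}{3} \approx -45.333$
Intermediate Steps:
$j{\left(s \right)} = -3 - \frac{8 s}{3} + \frac{s^{2}}{3} + \frac{2 + s^{2}}{3 s}$ ($j{\left(s \right)} = -3 + \frac{\left(s^{2} - 8 s\right) + \frac{2 + s s}{s}}{3} = -3 + \frac{\left(s^{2} - 8 s\right) + \frac{2 + s^{2}}{s}}{3} = -3 + \frac{s^{2} - 8 s + \frac{2 + s^{2}}{s}}{3} = -3 + \left(- \frac{8 s}{3} + \frac{s^{2}}{3} + \frac{2 + s^{2}}{3 s}\right) = -3 - \frac{8 s}{3} + \frac{s^{2}}{3} + \frac{2 + s^{2}}{3 s}$)
$j{\left(\frac{4}{-2} \right)} L{\left(-17,34 \right)} = \frac{2 - \frac{4}{-2} \left(9 - \left(\frac{4}{-2}\right)^{2} + 7 \frac{4}{-2}\right)}{3 \frac{4}{-2}} \left(-17\right) = \frac{2 - 4 \left(- \frac{1}{2}\right) \left(9 - \left(4 \left(- \frac{1}{2}\right)\right)^{2} + 7 \cdot 4 \left(- \frac{1}{2}\right)\right)}{3 \cdot 4 \left(- \frac{1}{2}\right)} \left(-17\right) = \frac{2 - - 2 \left(9 - \left(-2\right)^{2} + 7 \left(-2\right)\right)}{3 \left(-2\right)} \left(-17\right) = \frac{1}{3} \left(- \frac{1}{2}\right) \left(2 - - 2 \left(9 - 4 - 14\right)\right) \left(-17\right) = \frac{1}{3} \left(- \frac{1}{2}\right) \left(2 - \left(-2\right) \left(-9\right)\right) \left(-17\right) = \frac{1}{3} \left(- \frac{1}{2}\right) \left(2 - 18\right) \left(-17\right) = \frac{1}{3} \left(- \frac{1}{2}\right) \left(-16\right) \left(-17\right) = \frac{8}{3} \left(-17\right) = - \frac{136}{3}$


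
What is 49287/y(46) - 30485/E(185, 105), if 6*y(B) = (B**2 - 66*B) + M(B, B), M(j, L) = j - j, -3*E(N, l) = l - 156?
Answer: -16536737/7820 ≈ -2114.7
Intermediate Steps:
E(N, l) = 52 - l/3 (E(N, l) = -(l - 156)/3 = -(-156 + l)/3 = 52 - l/3)
M(j, L) = 0
y(B) = -11*B + B**2/6 (y(B) = ((B**2 - 66*B) + 0)/6 = (B**2 - 66*B)/6 = -11*B + B**2/6)
49287/y(46) - 30485/E(185, 105) = 49287/(((1/6)*46*(-66 + 46))) - 30485/(52 - 1/3*105) = 49287/(((1/6)*46*(-20))) - 30485/(52 - 35) = 49287/(-460/3) - 30485/17 = 49287*(-3/460) - 30485*1/17 = -147861/460 - 30485/17 = -16536737/7820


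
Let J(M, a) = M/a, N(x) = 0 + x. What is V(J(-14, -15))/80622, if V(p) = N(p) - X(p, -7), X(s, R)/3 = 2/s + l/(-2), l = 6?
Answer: 184/4232655 ≈ 4.3472e-5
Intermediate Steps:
N(x) = x
X(s, R) = -9 + 6/s (X(s, R) = 3*(2/s + 6/(-2)) = 3*(2/s + 6*(-½)) = 3*(2/s - 3) = 3*(-3 + 2/s) = -9 + 6/s)
V(p) = 9 + p - 6/p (V(p) = p - (-9 + 6/p) = p + (9 - 6/p) = 9 + p - 6/p)
V(J(-14, -15))/80622 = (9 - 14/(-15) - 6/((-14/(-15))))/80622 = (9 - 14*(-1/15) - 6/((-14*(-1/15))))*(1/80622) = (9 + 14/15 - 6/14/15)*(1/80622) = (9 + 14/15 - 6*15/14)*(1/80622) = (9 + 14/15 - 45/7)*(1/80622) = (368/105)*(1/80622) = 184/4232655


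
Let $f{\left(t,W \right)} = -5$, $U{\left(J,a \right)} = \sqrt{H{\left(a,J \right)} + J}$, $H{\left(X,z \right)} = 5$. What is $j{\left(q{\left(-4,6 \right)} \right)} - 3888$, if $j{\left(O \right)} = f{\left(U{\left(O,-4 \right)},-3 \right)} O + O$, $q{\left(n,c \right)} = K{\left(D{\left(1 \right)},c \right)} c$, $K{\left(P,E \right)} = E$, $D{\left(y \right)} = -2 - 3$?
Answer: $-4032$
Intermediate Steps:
$D{\left(y \right)} = -5$ ($D{\left(y \right)} = -2 - 3 = -5$)
$U{\left(J,a \right)} = \sqrt{5 + J}$
$q{\left(n,c \right)} = c^{2}$ ($q{\left(n,c \right)} = c c = c^{2}$)
$j{\left(O \right)} = - 4 O$ ($j{\left(O \right)} = - 5 O + O = - 4 O$)
$j{\left(q{\left(-4,6 \right)} \right)} - 3888 = - 4 \cdot 6^{2} - 3888 = \left(-4\right) 36 - 3888 = -144 - 3888 = -4032$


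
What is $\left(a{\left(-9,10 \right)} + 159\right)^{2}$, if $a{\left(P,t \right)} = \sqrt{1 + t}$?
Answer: $\left(159 + \sqrt{11}\right)^{2} \approx 26347.0$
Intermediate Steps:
$\left(a{\left(-9,10 \right)} + 159\right)^{2} = \left(\sqrt{1 + 10} + 159\right)^{2} = \left(\sqrt{11} + 159\right)^{2} = \left(159 + \sqrt{11}\right)^{2}$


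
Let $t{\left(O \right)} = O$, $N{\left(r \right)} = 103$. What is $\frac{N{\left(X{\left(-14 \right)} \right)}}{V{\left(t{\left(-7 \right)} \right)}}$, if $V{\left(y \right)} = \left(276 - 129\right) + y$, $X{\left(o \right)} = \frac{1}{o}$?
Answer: $\frac{103}{140} \approx 0.73571$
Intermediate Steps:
$V{\left(y \right)} = 147 + y$
$\frac{N{\left(X{\left(-14 \right)} \right)}}{V{\left(t{\left(-7 \right)} \right)}} = \frac{103}{147 - 7} = \frac{103}{140}$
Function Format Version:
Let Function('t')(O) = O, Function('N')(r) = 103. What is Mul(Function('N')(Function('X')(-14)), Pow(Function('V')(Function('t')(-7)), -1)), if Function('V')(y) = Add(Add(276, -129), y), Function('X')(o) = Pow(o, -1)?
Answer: Rational(103, 140) ≈ 0.73571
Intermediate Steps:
Function('V')(y) = Add(147, y)
Mul(Function('N')(Function('X')(-14)), Pow(Function('V')(Function('t')(-7)), -1)) = Mul(103, Pow(Add(147, -7), -1)) = Mul(103, Pow(140, -1)) = Mul(103, Rational(1, 140)) = Rational(103, 140)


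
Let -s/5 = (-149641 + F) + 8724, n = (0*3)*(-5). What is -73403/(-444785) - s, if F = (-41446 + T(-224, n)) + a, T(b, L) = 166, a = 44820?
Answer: -27774188302/40435 ≈ -6.8689e+5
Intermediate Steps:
n = 0 (n = 0*(-5) = 0)
F = 3540 (F = (-41446 + 166) + 44820 = -41280 + 44820 = 3540)
s = 686885 (s = -5*((-149641 + 3540) + 8724) = -5*(-146101 + 8724) = -5*(-137377) = 686885)
-73403/(-444785) - s = -73403/(-444785) - 1*686885 = -73403*(-1/444785) - 686885 = 6673/40435 - 686885 = -27774188302/40435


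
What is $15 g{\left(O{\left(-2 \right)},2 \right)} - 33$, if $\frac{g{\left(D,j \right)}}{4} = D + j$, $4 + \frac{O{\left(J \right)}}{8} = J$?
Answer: $-2793$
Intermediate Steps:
$O{\left(J \right)} = -32 + 8 J$
$g{\left(D,j \right)} = 4 D + 4 j$ ($g{\left(D,j \right)} = 4 \left(D + j\right) = 4 D + 4 j$)
$15 g{\left(O{\left(-2 \right)},2 \right)} - 33 = 15 \left(4 \left(-32 + 8 \left(-2\right)\right) + 4 \cdot 2\right) - 33 = 15 \left(4 \left(-32 - 16\right) + 8\right) - 33 = 15 \left(4 \left(-48\right) + 8\right) - 33 = 15 \left(-192 + 8\right) - 33 = 15 \left(-184\right) - 33 = -2760 - 33 = -2793$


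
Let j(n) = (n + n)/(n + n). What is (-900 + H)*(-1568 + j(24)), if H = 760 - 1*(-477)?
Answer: -528079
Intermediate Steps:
j(n) = 1 (j(n) = (2*n)/((2*n)) = (2*n)*(1/(2*n)) = 1)
H = 1237 (H = 760 + 477 = 1237)
(-900 + H)*(-1568 + j(24)) = (-900 + 1237)*(-1568 + 1) = 337*(-1567) = -528079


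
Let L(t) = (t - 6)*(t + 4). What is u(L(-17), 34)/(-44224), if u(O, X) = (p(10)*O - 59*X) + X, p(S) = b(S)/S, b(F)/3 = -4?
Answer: 5827/110560 ≈ 0.052704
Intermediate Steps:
b(F) = -12 (b(F) = 3*(-4) = -12)
L(t) = (-6 + t)*(4 + t)
p(S) = -12/S
u(O, X) = -58*X - 6*O/5 (u(O, X) = ((-12/10)*O - 59*X) + X = ((-12*⅒)*O - 59*X) + X = (-6*O/5 - 59*X) + X = (-59*X - 6*O/5) + X = -58*X - 6*O/5)
u(L(-17), 34)/(-44224) = (-58*34 - 6*(-24 + (-17)² - 2*(-17))/5)/(-44224) = (-1972 - 6*(-24 + 289 + 34)/5)*(-1/44224) = (-1972 - 6/5*299)*(-1/44224) = (-1972 - 1794/5)*(-1/44224) = -11654/5*(-1/44224) = 5827/110560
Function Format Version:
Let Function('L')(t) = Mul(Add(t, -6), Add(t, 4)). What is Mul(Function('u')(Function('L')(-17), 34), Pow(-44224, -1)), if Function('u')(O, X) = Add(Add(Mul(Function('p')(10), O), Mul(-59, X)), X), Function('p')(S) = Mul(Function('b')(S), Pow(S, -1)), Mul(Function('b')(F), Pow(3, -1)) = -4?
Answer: Rational(5827, 110560) ≈ 0.052704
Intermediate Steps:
Function('b')(F) = -12 (Function('b')(F) = Mul(3, -4) = -12)
Function('L')(t) = Mul(Add(-6, t), Add(4, t))
Function('p')(S) = Mul(-12, Pow(S, -1))
Function('u')(O, X) = Add(Mul(-58, X), Mul(Rational(-6, 5), O)) (Function('u')(O, X) = Add(Add(Mul(Mul(-12, Pow(10, -1)), O), Mul(-59, X)), X) = Add(Add(Mul(Mul(-12, Rational(1, 10)), O), Mul(-59, X)), X) = Add(Add(Mul(Rational(-6, 5), O), Mul(-59, X)), X) = Add(Add(Mul(-59, X), Mul(Rational(-6, 5), O)), X) = Add(Mul(-58, X), Mul(Rational(-6, 5), O)))
Mul(Function('u')(Function('L')(-17), 34), Pow(-44224, -1)) = Mul(Add(Mul(-58, 34), Mul(Rational(-6, 5), Add(-24, Pow(-17, 2), Mul(-2, -17)))), Pow(-44224, -1)) = Mul(Add(-1972, Mul(Rational(-6, 5), Add(-24, 289, 34))), Rational(-1, 44224)) = Mul(Add(-1972, Mul(Rational(-6, 5), 299)), Rational(-1, 44224)) = Mul(Add(-1972, Rational(-1794, 5)), Rational(-1, 44224)) = Mul(Rational(-11654, 5), Rational(-1, 44224)) = Rational(5827, 110560)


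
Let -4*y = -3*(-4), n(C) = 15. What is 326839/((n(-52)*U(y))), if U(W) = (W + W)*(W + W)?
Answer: 326839/540 ≈ 605.26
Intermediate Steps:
y = -3 (y = -(-3)*(-4)/4 = -1/4*12 = -3)
U(W) = 4*W**2 (U(W) = (2*W)*(2*W) = 4*W**2)
326839/((n(-52)*U(y))) = 326839/((15*(4*(-3)**2))) = 326839/((15*(4*9))) = 326839/((15*36)) = 326839/540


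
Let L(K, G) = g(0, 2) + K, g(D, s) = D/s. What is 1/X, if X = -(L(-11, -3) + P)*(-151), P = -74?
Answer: -1/12835 ≈ -7.7912e-5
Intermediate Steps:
L(K, G) = K (L(K, G) = 0/2 + K = 0*(½) + K = 0 + K = K)
X = -12835 (X = -(-11 - 74)*(-151) = -(-85)*(-151) = -1*12835 = -12835)
1/X = 1/(-12835) = -1/12835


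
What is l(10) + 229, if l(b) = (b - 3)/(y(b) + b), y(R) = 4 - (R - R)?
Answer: 459/2 ≈ 229.50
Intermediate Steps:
y(R) = 4 (y(R) = 4 - 1*0 = 4 + 0 = 4)
l(b) = (-3 + b)/(4 + b) (l(b) = (b - 3)/(4 + b) = (-3 + b)/(4 + b))
l(10) + 229 = (-3 + 10)/(4 + 10) + 229 = 7/14 + 229 = (1/14)*7 + 229 = 1/2 + 229 = 459/2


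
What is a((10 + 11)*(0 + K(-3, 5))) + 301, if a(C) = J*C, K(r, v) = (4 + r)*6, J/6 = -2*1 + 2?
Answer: 301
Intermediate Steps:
J = 0 (J = 6*(-2*1 + 2) = 6*(-2 + 2) = 6*0 = 0)
K(r, v) = 24 + 6*r
a(C) = 0 (a(C) = 0*C = 0)
a((10 + 11)*(0 + K(-3, 5))) + 301 = 0 + 301 = 301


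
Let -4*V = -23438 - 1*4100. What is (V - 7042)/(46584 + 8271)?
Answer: -7/2438 ≈ -0.0028712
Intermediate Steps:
V = 13769/2 (V = -(-23438 - 1*4100)/4 = -(-23438 - 4100)/4 = -1/4*(-27538) = 13769/2 ≈ 6884.5)
(V - 7042)/(46584 + 8271) = (13769/2 - 7042)/(46584 + 8271) = -315/2/54855 = -315/2*1/54855 = -7/2438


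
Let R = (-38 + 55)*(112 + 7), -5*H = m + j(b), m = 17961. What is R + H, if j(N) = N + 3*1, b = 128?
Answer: -7977/5 ≈ -1595.4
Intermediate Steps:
j(N) = 3 + N (j(N) = N + 3 = 3 + N)
H = -18092/5 (H = -(17961 + (3 + 128))/5 = -(17961 + 131)/5 = -⅕*18092 = -18092/5 ≈ -3618.4)
R = 2023 (R = 17*119 = 2023)
R + H = 2023 - 18092/5 = -7977/5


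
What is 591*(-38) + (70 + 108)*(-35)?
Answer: -28688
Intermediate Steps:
591*(-38) + (70 + 108)*(-35) = -22458 + 178*(-35) = -22458 - 6230 = -28688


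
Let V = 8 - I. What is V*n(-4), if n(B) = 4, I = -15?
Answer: 92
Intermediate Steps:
V = 23 (V = 8 - 1*(-15) = 8 + 15 = 23)
V*n(-4) = 23*4 = 92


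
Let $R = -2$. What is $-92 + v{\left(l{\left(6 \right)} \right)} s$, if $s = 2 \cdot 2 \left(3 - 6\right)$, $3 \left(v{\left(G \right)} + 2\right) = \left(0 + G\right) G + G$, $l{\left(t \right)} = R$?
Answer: $-76$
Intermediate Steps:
$l{\left(t \right)} = -2$
$v{\left(G \right)} = -2 + \frac{G}{3} + \frac{G^{2}}{3}$ ($v{\left(G \right)} = -2 + \frac{\left(0 + G\right) G + G}{3} = -2 + \frac{G G + G}{3} = -2 + \frac{G^{2} + G}{3} = -2 + \frac{G + G^{2}}{3} = -2 + \left(\frac{G}{3} + \frac{G^{2}}{3}\right) = -2 + \frac{G}{3} + \frac{G^{2}}{3}$)
$s = -12$ ($s = 4 \left(-3\right) = -12$)
$-92 + v{\left(l{\left(6 \right)} \right)} s = -92 + \left(-2 + \frac{1}{3} \left(-2\right) + \frac{\left(-2\right)^{2}}{3}\right) \left(-12\right) = -92 + \left(-2 - \frac{2}{3} + \frac{1}{3} \cdot 4\right) \left(-12\right) = -92 + \left(-2 - \frac{2}{3} + \frac{4}{3}\right) \left(-12\right) = -92 - -16 = -92 + 16 = -76$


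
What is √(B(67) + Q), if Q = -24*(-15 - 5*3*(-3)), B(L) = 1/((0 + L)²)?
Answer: I*√3232079/67 ≈ 26.833*I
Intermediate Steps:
B(L) = L⁻² (B(L) = 1/(L²) = L⁻²)
Q = -720 (Q = -24*(-15 - 15*(-3)) = -24*(-15 + 45) = -24*30 = -720)
√(B(67) + Q) = √(67⁻² - 720) = √(1/4489 - 720) = √(-3232079/4489) = I*√3232079/67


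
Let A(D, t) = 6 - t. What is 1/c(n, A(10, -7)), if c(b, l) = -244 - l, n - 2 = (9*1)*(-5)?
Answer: -1/257 ≈ -0.0038911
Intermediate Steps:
n = -43 (n = 2 + (9*1)*(-5) = 2 + 9*(-5) = 2 - 45 = -43)
1/c(n, A(10, -7)) = 1/(-244 - (6 - 1*(-7))) = 1/(-244 - (6 + 7)) = 1/(-244 - 1*13) = 1/(-244 - 13) = 1/(-257) = -1/257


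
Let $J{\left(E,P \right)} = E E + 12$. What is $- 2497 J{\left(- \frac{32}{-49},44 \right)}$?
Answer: $- \frac{74500492}{2401} \approx -31029.0$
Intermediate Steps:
$J{\left(E,P \right)} = 12 + E^{2}$ ($J{\left(E,P \right)} = E^{2} + 12 = 12 + E^{2}$)
$- 2497 J{\left(- \frac{32}{-49},44 \right)} = - 2497 \left(12 + \left(- \frac{32}{-49}\right)^{2}\right) = - 2497 \left(12 + \left(\left(-32\right) \left(- \frac{1}{49}\right)\right)^{2}\right) = - 2497 \left(12 + \left(\frac{32}{49}\right)^{2}\right) = - 2497 \left(12 + \frac{1024}{2401}\right) = \left(-2497\right) \frac{29836}{2401} = - \frac{74500492}{2401}$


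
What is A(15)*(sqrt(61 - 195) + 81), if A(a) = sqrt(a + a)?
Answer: sqrt(30)*(81 + I*sqrt(134)) ≈ 443.66 + 63.403*I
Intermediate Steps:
A(a) = sqrt(2)*sqrt(a) (A(a) = sqrt(2*a) = sqrt(2)*sqrt(a))
A(15)*(sqrt(61 - 195) + 81) = (sqrt(2)*sqrt(15))*(sqrt(61 - 195) + 81) = sqrt(30)*(sqrt(-134) + 81) = sqrt(30)*(I*sqrt(134) + 81) = sqrt(30)*(81 + I*sqrt(134))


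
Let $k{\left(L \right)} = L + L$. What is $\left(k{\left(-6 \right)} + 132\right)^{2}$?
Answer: $14400$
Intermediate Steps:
$k{\left(L \right)} = 2 L$
$\left(k{\left(-6 \right)} + 132\right)^{2} = \left(2 \left(-6\right) + 132\right)^{2} = \left(-12 + 132\right)^{2} = 120^{2} = 14400$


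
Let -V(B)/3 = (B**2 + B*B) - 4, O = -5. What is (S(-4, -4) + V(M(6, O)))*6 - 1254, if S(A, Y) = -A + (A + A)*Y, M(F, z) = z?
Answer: -1866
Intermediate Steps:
S(A, Y) = -A + 2*A*Y (S(A, Y) = -A + (2*A)*Y = -A + 2*A*Y)
V(B) = 12 - 6*B**2 (V(B) = -3*((B**2 + B*B) - 4) = -3*((B**2 + B**2) - 4) = -3*(2*B**2 - 4) = -3*(-4 + 2*B**2) = 12 - 6*B**2)
(S(-4, -4) + V(M(6, O)))*6 - 1254 = (-4*(-1 + 2*(-4)) + (12 - 6*(-5)**2))*6 - 1254 = (-4*(-1 - 8) + (12 - 6*25))*6 - 1254 = (-4*(-9) + (12 - 150))*6 - 1254 = (36 - 138)*6 - 1254 = -102*6 - 1254 = -612 - 1254 = -1866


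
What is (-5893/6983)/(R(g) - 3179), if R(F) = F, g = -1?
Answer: 5893/22205940 ≈ 0.00026538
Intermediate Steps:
(-5893/6983)/(R(g) - 3179) = (-5893/6983)/(-1 - 3179) = -5893/6983/(-3180) = -1*5893/6983*(-1/3180) = -5893/6983*(-1/3180) = 5893/22205940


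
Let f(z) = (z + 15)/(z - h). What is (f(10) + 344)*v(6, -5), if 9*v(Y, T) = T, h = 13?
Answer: -5035/27 ≈ -186.48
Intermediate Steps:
v(Y, T) = T/9
f(z) = (15 + z)/(-13 + z) (f(z) = (z + 15)/(z - 1*13) = (15 + z)/(z - 13) = (15 + z)/(-13 + z))
(f(10) + 344)*v(6, -5) = ((15 + 10)/(-13 + 10) + 344)*((⅑)*(-5)) = (25/(-3) + 344)*(-5/9) = (-⅓*25 + 344)*(-5/9) = (-25/3 + 344)*(-5/9) = (1007/3)*(-5/9) = -5035/27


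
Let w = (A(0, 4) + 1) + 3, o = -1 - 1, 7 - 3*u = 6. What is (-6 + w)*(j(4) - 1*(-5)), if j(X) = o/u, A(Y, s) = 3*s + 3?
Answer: -13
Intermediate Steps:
A(Y, s) = 3 + 3*s
u = ⅓ (u = 7/3 - ⅓*6 = 7/3 - 2 = ⅓ ≈ 0.33333)
o = -2
w = 19 (w = ((3 + 3*4) + 1) + 3 = ((3 + 12) + 1) + 3 = (15 + 1) + 3 = 16 + 3 = 19)
j(X) = -6 (j(X) = -2/⅓ = -2*3 = -6)
(-6 + w)*(j(4) - 1*(-5)) = (-6 + 19)*(-6 - 1*(-5)) = 13*(-6 + 5) = 13*(-1) = -13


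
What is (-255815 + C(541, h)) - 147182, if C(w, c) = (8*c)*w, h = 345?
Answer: 1090163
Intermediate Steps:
C(w, c) = 8*c*w
(-255815 + C(541, h)) - 147182 = (-255815 + 8*345*541) - 147182 = (-255815 + 1493160) - 147182 = 1237345 - 147182 = 1090163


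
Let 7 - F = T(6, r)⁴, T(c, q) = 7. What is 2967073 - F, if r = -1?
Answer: 2969467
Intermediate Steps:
F = -2394 (F = 7 - 1*7⁴ = 7 - 1*2401 = 7 - 2401 = -2394)
2967073 - F = 2967073 - 1*(-2394) = 2967073 + 2394 = 2969467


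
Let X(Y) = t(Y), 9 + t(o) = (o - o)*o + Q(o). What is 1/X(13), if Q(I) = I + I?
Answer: 1/17 ≈ 0.058824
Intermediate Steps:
Q(I) = 2*I
t(o) = -9 + 2*o (t(o) = -9 + ((o - o)*o + 2*o) = -9 + (0*o + 2*o) = -9 + (0 + 2*o) = -9 + 2*o)
X(Y) = -9 + 2*Y
1/X(13) = 1/(-9 + 2*13) = 1/(-9 + 26) = 1/17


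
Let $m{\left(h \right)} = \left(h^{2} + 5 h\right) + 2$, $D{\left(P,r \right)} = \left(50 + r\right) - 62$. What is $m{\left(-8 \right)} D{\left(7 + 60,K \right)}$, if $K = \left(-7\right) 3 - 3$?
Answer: $-936$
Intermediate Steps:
$K = -24$ ($K = -21 - 3 = -24$)
$D{\left(P,r \right)} = -12 + r$
$m{\left(h \right)} = 2 + h^{2} + 5 h$
$m{\left(-8 \right)} D{\left(7 + 60,K \right)} = \left(2 + \left(-8\right)^{2} + 5 \left(-8\right)\right) \left(-12 - 24\right) = \left(2 + 64 - 40\right) \left(-36\right) = 26 \left(-36\right) = -936$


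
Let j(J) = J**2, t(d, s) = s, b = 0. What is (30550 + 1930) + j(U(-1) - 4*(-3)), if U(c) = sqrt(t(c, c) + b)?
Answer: 32623 + 24*I ≈ 32623.0 + 24.0*I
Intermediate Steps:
U(c) = sqrt(c) (U(c) = sqrt(c + 0) = sqrt(c))
(30550 + 1930) + j(U(-1) - 4*(-3)) = (30550 + 1930) + (sqrt(-1) - 4*(-3))**2 = 32480 + (I + 12)**2 = 32480 + (12 + I)**2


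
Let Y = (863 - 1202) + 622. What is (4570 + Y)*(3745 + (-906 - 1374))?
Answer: 7109645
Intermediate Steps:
Y = 283 (Y = -339 + 622 = 283)
(4570 + Y)*(3745 + (-906 - 1374)) = (4570 + 283)*(3745 + (-906 - 1374)) = 4853*(3745 - 2280) = 4853*1465 = 7109645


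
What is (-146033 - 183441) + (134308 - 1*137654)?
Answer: -332820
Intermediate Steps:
(-146033 - 183441) + (134308 - 1*137654) = -329474 + (134308 - 137654) = -329474 - 3346 = -332820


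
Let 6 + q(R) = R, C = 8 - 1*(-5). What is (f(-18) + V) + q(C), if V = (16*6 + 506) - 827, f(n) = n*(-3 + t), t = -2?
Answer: -128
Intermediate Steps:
f(n) = -5*n (f(n) = n*(-3 - 2) = n*(-5) = -5*n)
C = 13 (C = 8 + 5 = 13)
V = -225 (V = (96 + 506) - 827 = 602 - 827 = -225)
q(R) = -6 + R
(f(-18) + V) + q(C) = (-5*(-18) - 225) + (-6 + 13) = (90 - 225) + 7 = -135 + 7 = -128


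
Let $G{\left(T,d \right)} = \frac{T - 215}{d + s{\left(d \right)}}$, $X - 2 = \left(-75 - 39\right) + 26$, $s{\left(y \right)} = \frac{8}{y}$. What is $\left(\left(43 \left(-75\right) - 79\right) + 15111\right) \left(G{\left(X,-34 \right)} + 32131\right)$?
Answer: $\frac{220854173713}{582} \approx 3.7947 \cdot 10^{8}$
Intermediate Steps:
$X = -86$ ($X = 2 + \left(\left(-75 - 39\right) + 26\right) = 2 + \left(-114 + 26\right) = 2 - 88 = -86$)
$G{\left(T,d \right)} = \frac{-215 + T}{d + \frac{8}{d}}$ ($G{\left(T,d \right)} = \frac{T - 215}{d + \frac{8}{d}} = \frac{-215 + T}{d + \frac{8}{d}}$)
$\left(\left(43 \left(-75\right) - 79\right) + 15111\right) \left(G{\left(X,-34 \right)} + 32131\right) = \left(\left(43 \left(-75\right) - 79\right) + 15111\right) \left(- \frac{34 \left(-215 - 86\right)}{8 + \left(-34\right)^{2}} + 32131\right) = \left(\left(-3225 - 79\right) + 15111\right) \left(\left(-34\right) \frac{1}{8 + 1156} \left(-301\right) + 32131\right) = \left(-3304 + 15111\right) \left(\left(-34\right) \frac{1}{1164} \left(-301\right) + 32131\right) = 11807 \left(\left(-34\right) \frac{1}{1164} \left(-301\right) + 32131\right) = 11807 \left(\frac{5117}{582} + 32131\right) = 11807 \cdot \frac{18705359}{582} = \frac{220854173713}{582}$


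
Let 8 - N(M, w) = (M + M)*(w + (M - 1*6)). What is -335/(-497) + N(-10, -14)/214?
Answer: -111267/53179 ≈ -2.0923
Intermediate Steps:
N(M, w) = 8 - 2*M*(-6 + M + w) (N(M, w) = 8 - (M + M)*(w + (M - 1*6)) = 8 - 2*M*(w + (M - 6)) = 8 - 2*M*(w + (-6 + M)) = 8 - 2*M*(-6 + M + w))
-335/(-497) + N(-10, -14)/214 = -335/(-497) + (8 - 2*(-10)**2 + 12*(-10) - 2*(-10)*(-14))/214 = -335*(-1/497) + (8 - 2*100 - 120 - 280)*(1/214) = 335/497 + (8 - 200 - 120 - 280)*(1/214) = 335/497 - 592*1/214 = 335/497 - 296/107 = -111267/53179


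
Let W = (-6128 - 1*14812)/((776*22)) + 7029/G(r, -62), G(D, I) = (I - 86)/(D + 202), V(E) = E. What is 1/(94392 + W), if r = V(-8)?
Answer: 157916/13450824435 ≈ 1.1740e-5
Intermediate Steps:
r = -8
G(D, I) = (-86 + I)/(202 + D)
W = -1455182637/157916 (W = (-6128 - 1*14812)/((776*22)) + 7029/(((-86 - 62)/(202 - 8))) = (-6128 - 14812)/17072 + 7029/((-148/194)) = -20940*1/17072 + 7029/(((1/194)*(-148))) = -5235/4268 + 7029/(-74/97) = -5235/4268 + 7029*(-97/74) = -5235/4268 - 681813/74 = -1455182637/157916 ≈ -9214.9)
1/(94392 + W) = 1/(94392 - 1455182637/157916) = 1/(13450824435/157916) = 157916/13450824435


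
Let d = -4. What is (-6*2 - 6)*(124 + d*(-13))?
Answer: -3168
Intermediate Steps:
(-6*2 - 6)*(124 + d*(-13)) = (-6*2 - 6)*(124 - 4*(-13)) = (-12 - 6)*(124 + 52) = -18*176 = -3168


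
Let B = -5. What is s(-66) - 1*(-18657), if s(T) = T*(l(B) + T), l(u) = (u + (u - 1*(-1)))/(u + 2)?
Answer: 22815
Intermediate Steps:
l(u) = (1 + 2*u)/(2 + u) (l(u) = (u + (u + 1))/(2 + u) = (u + (1 + u))/(2 + u) = (1 + 2*u)/(2 + u))
s(T) = T*(3 + T) (s(T) = T*((1 + 2*(-5))/(2 - 5) + T) = T*((1 - 10)/(-3) + T) = T*(-⅓*(-9) + T) = T*(3 + T))
s(-66) - 1*(-18657) = -66*(3 - 66) - 1*(-18657) = -66*(-63) + 18657 = 4158 + 18657 = 22815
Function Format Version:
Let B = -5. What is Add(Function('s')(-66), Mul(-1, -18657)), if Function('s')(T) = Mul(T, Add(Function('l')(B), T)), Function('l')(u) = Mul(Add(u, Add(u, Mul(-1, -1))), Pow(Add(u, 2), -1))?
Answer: 22815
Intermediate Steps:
Function('l')(u) = Mul(Pow(Add(2, u), -1), Add(1, Mul(2, u))) (Function('l')(u) = Mul(Add(u, Add(u, 1)), Pow(Add(2, u), -1)) = Mul(Add(u, Add(1, u)), Pow(Add(2, u), -1)) = Mul(Add(1, Mul(2, u)), Pow(Add(2, u), -1)) = Mul(Pow(Add(2, u), -1), Add(1, Mul(2, u))))
Function('s')(T) = Mul(T, Add(3, T)) (Function('s')(T) = Mul(T, Add(Mul(Pow(Add(2, -5), -1), Add(1, Mul(2, -5))), T)) = Mul(T, Add(Mul(Pow(-3, -1), Add(1, -10)), T)) = Mul(T, Add(Mul(Rational(-1, 3), -9), T)) = Mul(T, Add(3, T)))
Add(Function('s')(-66), Mul(-1, -18657)) = Add(Mul(-66, Add(3, -66)), Mul(-1, -18657)) = Add(Mul(-66, -63), 18657) = Add(4158, 18657) = 22815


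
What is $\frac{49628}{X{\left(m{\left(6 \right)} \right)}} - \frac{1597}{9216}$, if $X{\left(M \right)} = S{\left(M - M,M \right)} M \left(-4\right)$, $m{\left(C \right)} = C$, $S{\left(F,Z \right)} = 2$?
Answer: $- \frac{9530173}{9216} \approx -1034.1$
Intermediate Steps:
$X{\left(M \right)} = - 8 M$ ($X{\left(M \right)} = 2 M \left(-4\right) = - 8 M$)
$\frac{49628}{X{\left(m{\left(6 \right)} \right)}} - \frac{1597}{9216} = \frac{49628}{\left(-8\right) 6} - \frac{1597}{9216} = \frac{49628}{-48} - \frac{1597}{9216} = 49628 \left(- \frac{1}{48}\right) - \frac{1597}{9216} = - \frac{12407}{12} - \frac{1597}{9216} = - \frac{9530173}{9216}$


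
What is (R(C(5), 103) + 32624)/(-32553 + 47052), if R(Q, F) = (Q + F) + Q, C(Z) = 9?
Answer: 10915/4833 ≈ 2.2584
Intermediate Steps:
R(Q, F) = F + 2*Q (R(Q, F) = (F + Q) + Q = F + 2*Q)
(R(C(5), 103) + 32624)/(-32553 + 47052) = ((103 + 2*9) + 32624)/(-32553 + 47052) = ((103 + 18) + 32624)/14499 = (121 + 32624)*(1/14499) = 32745*(1/14499) = 10915/4833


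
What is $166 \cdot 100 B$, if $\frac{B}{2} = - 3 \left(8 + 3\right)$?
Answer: $-1095600$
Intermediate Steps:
$B = -66$ ($B = 2 \left(- 3 \left(8 + 3\right)\right) = 2 \left(\left(-3\right) 11\right) = 2 \left(-33\right) = -66$)
$166 \cdot 100 B = 166 \cdot 100 \left(-66\right) = 16600 \left(-66\right) = -1095600$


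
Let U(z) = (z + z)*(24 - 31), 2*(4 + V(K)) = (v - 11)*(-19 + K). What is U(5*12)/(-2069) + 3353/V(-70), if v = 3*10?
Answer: -12447554/3515231 ≈ -3.5410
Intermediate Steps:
v = 30
V(K) = -369/2 + 19*K/2 (V(K) = -4 + ((30 - 11)*(-19 + K))/2 = -4 + (19*(-19 + K))/2 = -4 + (-361 + 19*K)/2 = -4 + (-361/2 + 19*K/2) = -369/2 + 19*K/2)
U(z) = -14*z (U(z) = (2*z)*(-7) = -14*z)
U(5*12)/(-2069) + 3353/V(-70) = -70*12/(-2069) + 3353/(-369/2 + (19/2)*(-70)) = -14*60*(-1/2069) + 3353/(-369/2 - 665) = -840*(-1/2069) + 3353/(-1699/2) = 840/2069 + 3353*(-2/1699) = 840/2069 - 6706/1699 = -12447554/3515231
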